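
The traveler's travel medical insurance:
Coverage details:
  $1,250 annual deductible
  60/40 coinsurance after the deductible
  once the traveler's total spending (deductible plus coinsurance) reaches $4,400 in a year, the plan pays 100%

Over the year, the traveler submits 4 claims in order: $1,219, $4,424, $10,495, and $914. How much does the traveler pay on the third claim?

Bill 1, $1,219: fully absorbed by the deductible. Traveler owes $1,219 (running OOP $1,219).
Bill 2, $4,424: deductible takes $31, $4,393 remains; coinsurance $4,393 × 40% = $1,757.20. Traveler pays $1,788.20; OOP now $3,007.20.
Bill 3, $10,495: 40% coinsurance on $10,495 = $4,198. OOP would hit $7,205.20 > $4,400, so the cap limits the traveler to $4,400 − $3,007.20 = $1,392.80.

$1,392.80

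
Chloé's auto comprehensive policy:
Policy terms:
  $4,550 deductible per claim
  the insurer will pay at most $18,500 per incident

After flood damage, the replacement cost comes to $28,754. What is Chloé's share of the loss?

Less the $4,550 deductible: $28,754 − $4,550 = $24,204.
The $18,500 per-incident cap binds; insurer pays $18,500.
Out of pocket: $28,754 − $18,500 = $10,254.

$10,254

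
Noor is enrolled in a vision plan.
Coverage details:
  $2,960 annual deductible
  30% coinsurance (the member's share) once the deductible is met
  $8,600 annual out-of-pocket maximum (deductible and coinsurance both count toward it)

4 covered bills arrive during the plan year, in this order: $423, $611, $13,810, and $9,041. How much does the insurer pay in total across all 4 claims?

$15,285

Bill 1, $423: all of it applies to the deductible. Cost to member: $423. OOP to date $423. Plan pays $423 − $423 = $0.
Bill 2, $611: all of it applies to the deductible. Member pays $611; OOP now $1,034. Plan pays $611 − $611 = $0.
Bill 3, $13,810: $1,926 to deductible, leaving $11,884; coinsurance $11,884 × 30% = $3,565.20. Member pays $5,491.20; OOP now $6,525.20. Plan pays $13,810 − $5,491.20 = $8,318.80.
Bill 4, $9,041: deductible already satisfied, so member's share is 30% × $9,041 = $2,712.30. OOP would hit $9,237.50 > $8,600, so the cap limits the member to $8,600 − $6,525.20 = $2,074.80. Plan pays $9,041 − $2,074.80 = $6,966.20.
Insurer total: $0 + $0 + $8,318.80 + $6,966.20 = $15,285.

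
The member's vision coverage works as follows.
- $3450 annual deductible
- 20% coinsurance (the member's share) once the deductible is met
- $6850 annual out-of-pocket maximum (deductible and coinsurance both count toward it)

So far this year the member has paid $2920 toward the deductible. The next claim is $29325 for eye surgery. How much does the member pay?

Deductible still to meet: $3450 − $2920 = $530.
After the $530 deductible portion, $29325 − $530 = $28795 is subject to coinsurance.
Coinsurance: $28795 × 20% = $5759.
That puts the member's cost at $530 + $5759 = $6289 before any cap.
Year-to-date out-of-pocket would reach $2920 + $6289 = $9209, above the $6850 maximum, so the member pays only $6850 − $2920 = $3930.

$3930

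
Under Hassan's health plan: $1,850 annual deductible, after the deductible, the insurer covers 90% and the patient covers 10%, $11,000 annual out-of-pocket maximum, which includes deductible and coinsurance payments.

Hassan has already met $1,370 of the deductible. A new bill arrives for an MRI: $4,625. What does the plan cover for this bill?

$3,730.50

Remaining deductible: $1,850 − $1,370 = $480.
The remaining $4,145 (= $4,625 − $480) moves to coinsurance.
Patient's 10% share of $4,145 is $414.50.
That puts the patient's cost at $480 + $414.50 = $894.50 before any cap.
Year-to-date out-of-pocket becomes $1,370 + $894.50 = $2,264.50, still under the $11,000 maximum, so no cap applies.
The plan picks up $4,625 − $894.50 = $3,730.50.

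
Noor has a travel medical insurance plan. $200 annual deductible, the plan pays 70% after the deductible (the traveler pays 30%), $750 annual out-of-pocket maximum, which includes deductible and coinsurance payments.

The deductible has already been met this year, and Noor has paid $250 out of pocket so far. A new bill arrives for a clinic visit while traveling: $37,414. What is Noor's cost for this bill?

The deductible is already satisfied, so the full bill goes to coinsurance.
Coinsurance: $37,414 × 30% = $11,224.20.
Year-to-date out-of-pocket would reach $250 + $11,224.20 = $11,474.20, above the $750 maximum, so the traveler pays only $750 − $250 = $500.

$500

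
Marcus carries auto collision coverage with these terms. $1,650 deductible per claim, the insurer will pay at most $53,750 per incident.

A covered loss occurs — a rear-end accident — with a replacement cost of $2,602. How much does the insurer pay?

Subtract the deductible: $2,602 − $1,650 = $952.
$952 is within the $53,750 limit, so the insurer pays $952.

$952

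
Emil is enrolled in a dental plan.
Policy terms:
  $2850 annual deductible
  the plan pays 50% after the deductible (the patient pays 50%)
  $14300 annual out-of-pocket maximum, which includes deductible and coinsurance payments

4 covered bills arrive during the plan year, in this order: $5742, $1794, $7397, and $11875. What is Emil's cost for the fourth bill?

$5408.50

#1 ($5742): deductible takes $2850, $2892 remains; coinsurance $2892 × 50% = $1446. Patient pays $4296; OOP now $4296.
#2 ($1794): 50% coinsurance on $1794 = $897. Patient pays $897; OOP now $5193.
#3 ($7397): 50% coinsurance on $7397 = $3698.50. Patient pays $3698.50; OOP now $8891.50.
#4 ($11875): deductible already satisfied, so patient's share is 50% × $11875 = $5937.50. OOP would hit $14829 > $14300, so the cap limits the patient to $14300 − $8891.50 = $5408.50.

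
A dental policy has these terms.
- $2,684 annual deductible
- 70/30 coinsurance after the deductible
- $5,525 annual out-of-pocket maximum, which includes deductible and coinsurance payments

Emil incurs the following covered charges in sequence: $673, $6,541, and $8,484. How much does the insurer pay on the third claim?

$7,002

#1 ($673): fully absorbed by the deductible. Cost to patient: $673. OOP to date $673. Plan pays $673 − $673 = $0.
#2 ($6,541): deductible takes $2,011, $4,530 remains; patient's 30% is $1,359. Patient pays $3,370; OOP now $4,043. Insurer: $6,541 − $3,370 = $3,171.
#3 ($8,484): deductible already satisfied, so patient's share is 30% × $8,484 = $2,545.20. That would push OOP to $6,588.20, over the $5,525 cap, so patient pays $5,525 − $4,043 = $1,482. Plan pays $8,484 − $1,482 = $7,002.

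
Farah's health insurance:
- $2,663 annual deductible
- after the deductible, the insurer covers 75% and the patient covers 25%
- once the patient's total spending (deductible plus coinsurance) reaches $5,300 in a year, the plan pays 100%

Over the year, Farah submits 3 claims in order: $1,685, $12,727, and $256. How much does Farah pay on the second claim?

#1 ($1,685): entire amount goes to the deductible. Patient pays $1,685; OOP now $1,685.
#2 ($12,727): $978 finishes the deductible; $11,749 goes to coinsurance; 25% of $11,749 = $2,937.25. Deductible plus coinsurance: $978 + $2,937.25 = $3,915.25. That would push OOP to $5,600.25, over the $5,300 cap, so patient pays $5,300 − $1,685 = $3,615.

$3,615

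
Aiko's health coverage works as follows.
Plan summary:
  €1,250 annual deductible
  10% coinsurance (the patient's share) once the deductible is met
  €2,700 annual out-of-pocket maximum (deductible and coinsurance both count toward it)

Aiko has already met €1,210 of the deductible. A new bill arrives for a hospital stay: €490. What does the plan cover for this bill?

Remaining deductible: €1,250 − €1,210 = €40.
The remaining €450 (= €490 − €40) moves to coinsurance.
10% of €450 = €45 falls to the patient.
Patient responsibility before any cap: €40 + €45 = €85.
Cumulative spending €1,210 + €85 = €1,295 stays under the €2,700 maximum.
Insurer pays the balance: €490 − €85 = €405.

€405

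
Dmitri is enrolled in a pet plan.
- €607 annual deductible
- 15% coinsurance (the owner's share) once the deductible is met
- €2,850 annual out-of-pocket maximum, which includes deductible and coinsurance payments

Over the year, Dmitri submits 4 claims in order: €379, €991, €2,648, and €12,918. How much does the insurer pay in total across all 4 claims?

Claim 1 — €379: entire amount goes to the deductible. Cost to owner: €379. OOP to date €379. Insurer: €379 − €379 = €0.
Claim 2 — €991: €228 to deductible, leaving €763; 15% of €763 = €114.45. Owner owes €342.45 (running OOP €721.45). Insurer: €991 − €342.45 = €648.55.
Claim 3 — €2,648: deductible met; 15% of €2,648 = €397.20. Owner pays €397.20; OOP now €1,118.65. Plan pays €2,648 − €397.20 = €2,250.80.
Claim 4 — €12,918: deductible already satisfied, so owner's share is 15% × €12,918 = €1,937.70. Adding that to €1,118.65 gives €3,056.35, past the €2,850 cap; owner pays only €2,850 − €1,118.65 = €1,731.35. Insurer: €12,918 − €1,731.35 = €11,186.65.
Insurer total: €0 + €648.55 + €2,250.80 + €11,186.65 = €14,086.

€14,086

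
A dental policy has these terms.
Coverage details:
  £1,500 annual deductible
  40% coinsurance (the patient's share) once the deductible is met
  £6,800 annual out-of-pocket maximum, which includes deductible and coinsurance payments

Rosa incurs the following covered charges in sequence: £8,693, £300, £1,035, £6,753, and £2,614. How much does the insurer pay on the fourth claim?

£4,864.20

Claim 1 — £8,693: deductible takes £1,500, £7,193 remains; 40% of £7,193 = £2,877.20. Cost to patient: £4,377.20. OOP to date £4,377.20. Insurer: £8,693 − £4,377.20 = £4,315.80.
Claim 2 — £300: 40% coinsurance on £300 = £120. Patient pays £120; OOP now £4,497.20. Plan pays £300 − £120 = £180.
Claim 3 — £1,035: deductible already satisfied, so patient's share is 40% × £1,035 = £414. Patient owes £414 (running OOP £4,911.20). Insurer: £1,035 − £414 = £621.
Claim 4 — £6,753: deductible already satisfied, so patient's share is 40% × £6,753 = £2,701.20. Adding that to £4,911.20 gives £7,612.40, past the £6,800 cap; patient pays only £6,800 − £4,911.20 = £1,888.80. Insurer: £6,753 − £1,888.80 = £4,864.20.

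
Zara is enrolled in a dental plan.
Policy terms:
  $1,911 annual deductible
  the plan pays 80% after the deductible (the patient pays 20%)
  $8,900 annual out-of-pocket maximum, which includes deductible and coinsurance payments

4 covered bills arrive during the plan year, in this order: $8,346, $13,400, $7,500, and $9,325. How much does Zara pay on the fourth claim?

Bill 1, $8,346: deductible takes $1,911, $6,435 remains; patient's 20% is $1,287. Cost to patient: $3,198. OOP to date $3,198.
Bill 2, $13,400: deductible met; 20% of $13,400 = $2,680. Patient pays $2,680; OOP now $5,878.
Bill 3, $7,500: 20% coinsurance on $7,500 = $1,500. Patient owes $1,500 (running OOP $7,378).
Bill 4, $9,325: deductible already satisfied, so patient's share is 20% × $9,325 = $1,865. Adding that to $7,378 gives $9,243, past the $8,900 cap; patient pays only $8,900 − $7,378 = $1,522.

$1,522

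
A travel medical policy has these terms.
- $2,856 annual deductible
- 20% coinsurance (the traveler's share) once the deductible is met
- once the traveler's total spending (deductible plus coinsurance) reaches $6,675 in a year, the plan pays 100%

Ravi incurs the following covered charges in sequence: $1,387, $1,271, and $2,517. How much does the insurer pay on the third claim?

Claim 1 ($1,387): entire amount goes to the deductible. Cost to traveler: $1,387. OOP to date $1,387. Plan pays $1,387 − $1,387 = $0.
Claim 2 ($1,271): all of it applies to the deductible. Cost to traveler: $1,271. OOP to date $2,658. Insurer: $1,271 − $1,271 = $0.
Claim 3 ($2,517): deductible takes $198, $2,319 remains; 20% of $2,319 = $463.80. Traveler owes $661.80 (running OOP $3,319.80). Plan pays $2,517 − $661.80 = $1,855.20.

$1,855.20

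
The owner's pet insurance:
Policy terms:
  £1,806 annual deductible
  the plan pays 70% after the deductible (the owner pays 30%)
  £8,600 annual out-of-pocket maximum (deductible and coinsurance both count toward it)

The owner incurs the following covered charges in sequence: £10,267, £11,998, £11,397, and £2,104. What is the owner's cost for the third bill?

Bill 1, £10,267: deductible takes £1,806, £8,461 remains; owner's 30% is £2,538.30. Cost to owner: £4,344.30. OOP to date £4,344.30.
Bill 2, £11,998: deductible already satisfied, so owner's share is 30% × £11,998 = £3,599.40. Owner owes £3,599.40 (running OOP £7,943.70).
Bill 3, £11,397: deductible met; 30% of £11,397 = £3,419.10. Adding that to £7,943.70 gives £11,362.80, past the £8,600 cap; owner pays only £8,600 − £7,943.70 = £656.30.

£656.30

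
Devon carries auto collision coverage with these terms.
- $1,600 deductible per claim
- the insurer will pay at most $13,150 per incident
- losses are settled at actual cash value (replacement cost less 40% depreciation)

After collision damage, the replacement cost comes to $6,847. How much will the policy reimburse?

$2,508.20

Actual cash value after 40% depreciation: $6,847 × 60% = $4,108.20.
Less the $1,600 deductible: $4,108.20 − $1,600 = $2,508.20.
$2,508.20 is within the $13,150 limit, so the insurer pays $2,508.20.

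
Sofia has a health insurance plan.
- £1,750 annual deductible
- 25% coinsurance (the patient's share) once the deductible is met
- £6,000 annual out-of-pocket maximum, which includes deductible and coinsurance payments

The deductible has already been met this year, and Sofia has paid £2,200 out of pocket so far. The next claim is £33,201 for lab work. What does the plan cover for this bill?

The deductible is already satisfied, so the full bill goes to coinsurance.
Coinsurance: £33,201 × 25% = £8,300.25.
That would bring total out-of-pocket to £10,500.25, past the £6,000 cap. The patient is capped at £6,000 − £2,200 = £3,800 on this claim.
Insurer pays the balance: £33,201 − £3,800 = £29,401.

£29,401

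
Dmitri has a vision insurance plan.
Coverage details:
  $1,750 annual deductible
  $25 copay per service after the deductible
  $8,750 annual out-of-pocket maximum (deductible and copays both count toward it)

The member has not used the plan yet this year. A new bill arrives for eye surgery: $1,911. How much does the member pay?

$1,775

The full $1,750 deductible is still open; $1,750 of this bill applies to it.
The remaining $161 (= $1,911 − $1,750) moves to the copay.
Copay on this service: $25.
That puts the member's cost at $1,750 + $25 = $1,775 before any cap.
Total out-of-pocket so far would be $0 + $1,775 = $1,775, below the $8,750 cap — no reduction.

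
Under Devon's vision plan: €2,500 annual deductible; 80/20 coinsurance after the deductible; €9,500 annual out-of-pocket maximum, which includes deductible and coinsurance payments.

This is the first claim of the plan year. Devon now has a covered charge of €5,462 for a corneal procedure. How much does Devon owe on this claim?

Deductible not yet touched, so the first €2,500 of the bill goes to the deductible.
The remaining €2,962 (= €5,462 − €2,500) moves to coinsurance.
Coinsurance: €2,962 × 20% = €592.40.
Member responsibility before any cap: €2,500 + €592.40 = €3,092.40.
Year-to-date out-of-pocket becomes €0 + €3,092.40 = €3,092.40, still under the €9,500 maximum, so no cap applies.

€3,092.40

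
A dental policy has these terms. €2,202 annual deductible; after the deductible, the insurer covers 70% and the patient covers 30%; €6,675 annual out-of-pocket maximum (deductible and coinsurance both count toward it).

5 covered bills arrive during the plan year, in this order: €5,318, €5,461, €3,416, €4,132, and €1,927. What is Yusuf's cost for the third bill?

Claim 1 (€5,318): €2,202 finishes the deductible; €3,116 goes to coinsurance; patient's 30% is €934.80. Cost to patient: €3,136.80. OOP to date €3,136.80.
Claim 2 (€5,461): 30% coinsurance on €5,461 = €1,638.30. Cost to patient: €1,638.30. OOP to date €4,775.10.
Claim 3 (€3,416): deductible already satisfied, so patient's share is 30% × €3,416 = €1,024.80. Patient pays €1,024.80; OOP now €5,799.90.

€1,024.80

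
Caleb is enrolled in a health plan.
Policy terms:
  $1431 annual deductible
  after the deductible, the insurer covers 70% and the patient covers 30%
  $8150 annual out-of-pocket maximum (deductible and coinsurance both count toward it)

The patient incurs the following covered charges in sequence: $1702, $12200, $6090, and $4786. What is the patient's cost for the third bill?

$1827

#1 ($1702): deductible takes $1431, $271 remains; patient's 30% is $81.30. Cost to patient: $1512.30. OOP to date $1512.30.
#2 ($12200): 30% coinsurance on $12200 = $3660. Patient owes $3660 (running OOP $5172.30).
#3 ($6090): deductible met; 30% of $6090 = $1827. Cost to patient: $1827. OOP to date $6999.30.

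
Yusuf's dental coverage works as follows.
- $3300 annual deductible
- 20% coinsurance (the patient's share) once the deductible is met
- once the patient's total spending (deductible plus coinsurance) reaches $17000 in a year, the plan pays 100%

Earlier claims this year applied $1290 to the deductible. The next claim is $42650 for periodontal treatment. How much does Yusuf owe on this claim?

$10138

$1290 of the $3300 deductible is already met, leaving $2010.
That leaves $42650 − $2010 = $40640 for coinsurance.
Patient's 20% share of $40640 is $8128.
Patient responsibility before any cap: $2010 + $8128 = $10138.
Cumulative spending $1290 + $10138 = $11428 stays under the $17000 maximum.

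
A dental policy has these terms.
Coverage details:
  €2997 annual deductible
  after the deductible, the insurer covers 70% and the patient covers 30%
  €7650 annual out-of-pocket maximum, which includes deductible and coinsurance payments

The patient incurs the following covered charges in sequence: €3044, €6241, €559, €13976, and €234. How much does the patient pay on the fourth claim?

Bill 1, €3044: €2997 finishes the deductible; €47 goes to coinsurance; patient's 30% is €14.10. Cost to patient: €3011.10. OOP to date €3011.10.
Bill 2, €6241: 30% coinsurance on €6241 = €1872.30. Patient owes €1872.30 (running OOP €4883.40).
Bill 3, €559: 30% coinsurance on €559 = €167.70. Patient owes €167.70 (running OOP €5051.10).
Bill 4, €13976: deductible met; 30% of €13976 = €4192.80. OOP would hit €9243.90 > €7650, so the cap limits the patient to €7650 − €5051.10 = €2598.90.

€2598.90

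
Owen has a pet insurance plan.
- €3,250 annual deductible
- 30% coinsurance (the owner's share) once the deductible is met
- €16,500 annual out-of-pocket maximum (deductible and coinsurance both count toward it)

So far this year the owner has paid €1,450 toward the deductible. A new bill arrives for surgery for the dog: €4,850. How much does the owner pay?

€2,715

€1,450 of the €3,250 deductible is already met, leaving €1,800.
The remaining €3,050 (= €4,850 − €1,800) moves to coinsurance.
Owner's 30% share of €3,050 is €915.
So the owner owes €1,800 + €915 = €2,715 before any cap.
Total out-of-pocket so far would be €1,450 + €2,715 = €4,165, below the €16,500 cap — no reduction.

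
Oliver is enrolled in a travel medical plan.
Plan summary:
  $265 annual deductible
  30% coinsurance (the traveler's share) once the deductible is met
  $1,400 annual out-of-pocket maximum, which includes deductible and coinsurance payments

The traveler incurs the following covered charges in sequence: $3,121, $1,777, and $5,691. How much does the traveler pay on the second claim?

$278.20

Claim 1 ($3,121): deductible takes $265, $2,856 remains; traveler's 30% is $856.80. Cost to traveler: $1,121.80. OOP to date $1,121.80.
Claim 2 ($1,777): deductible already satisfied, so traveler's share is 30% × $1,777 = $533.10. That would push OOP to $1,654.90, over the $1,400 cap, so traveler pays $1,400 − $1,121.80 = $278.20.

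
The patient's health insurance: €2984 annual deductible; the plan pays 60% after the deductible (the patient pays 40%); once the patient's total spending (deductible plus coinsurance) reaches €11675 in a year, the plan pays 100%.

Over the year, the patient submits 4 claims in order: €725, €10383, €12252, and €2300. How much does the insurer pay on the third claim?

Claim 1 — €725: fully absorbed by the deductible. Cost to patient: €725. OOP to date €725. Insurer: €725 − €725 = €0.
Claim 2 — €10383: deductible takes €2259, €8124 remains; 40% of €8124 = €3249.60. Patient pays €5508.60; OOP now €6233.60. Insurer: €10383 − €5508.60 = €4874.40.
Claim 3 — €12252: deductible already satisfied, so patient's share is 40% × €12252 = €4900.80. Cost to patient: €4900.80. OOP to date €11134.40. Insurer: €12252 − €4900.80 = €7351.20.

€7351.20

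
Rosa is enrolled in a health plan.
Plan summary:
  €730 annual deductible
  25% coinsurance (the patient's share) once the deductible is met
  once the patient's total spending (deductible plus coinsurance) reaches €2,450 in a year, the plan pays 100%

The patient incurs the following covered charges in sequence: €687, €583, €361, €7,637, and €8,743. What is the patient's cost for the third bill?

€90.25

#1 (€687): entire amount goes to the deductible. Patient pays €687; OOP now €687.
#2 (€583): €43 finishes the deductible; €540 goes to coinsurance; patient's 25% is €135. Patient owes €178 (running OOP €865).
#3 (€361): deductible already satisfied, so patient's share is 25% × €361 = €90.25. Patient owes €90.25 (running OOP €955.25).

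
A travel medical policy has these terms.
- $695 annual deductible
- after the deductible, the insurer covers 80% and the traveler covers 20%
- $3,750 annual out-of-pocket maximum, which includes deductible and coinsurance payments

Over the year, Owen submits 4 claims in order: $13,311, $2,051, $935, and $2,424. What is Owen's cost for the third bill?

$121.60

#1 ($13,311): $695 finishes the deductible; $12,616 goes to coinsurance; 20% of $12,616 = $2,523.20. Traveler pays $3,218.20; OOP now $3,218.20.
#2 ($2,051): 20% coinsurance on $2,051 = $410.20. Cost to traveler: $410.20. OOP to date $3,628.40.
#3 ($935): deductible met; 20% of $935 = $187. OOP would hit $3,815.40 > $3,750, so the cap limits the traveler to $3,750 − $3,628.40 = $121.60.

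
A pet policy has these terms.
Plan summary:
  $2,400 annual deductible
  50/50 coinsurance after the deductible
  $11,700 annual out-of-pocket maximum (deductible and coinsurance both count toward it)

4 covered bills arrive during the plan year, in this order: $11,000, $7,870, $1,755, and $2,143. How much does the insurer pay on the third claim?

$877.50

Claim 1 — $11,000: $2,400 finishes the deductible; $8,600 goes to coinsurance; 50% of $8,600 = $4,300. Cost to owner: $6,700. OOP to date $6,700. Plan pays $11,000 − $6,700 = $4,300.
Claim 2 — $7,870: deductible met; 50% of $7,870 = $3,935. Owner pays $3,935; OOP now $10,635. Insurer: $7,870 − $3,935 = $3,935.
Claim 3 — $1,755: deductible already satisfied, so owner's share is 50% × $1,755 = $877.50. Cost to owner: $877.50. OOP to date $11,512.50. Insurer: $1,755 − $877.50 = $877.50.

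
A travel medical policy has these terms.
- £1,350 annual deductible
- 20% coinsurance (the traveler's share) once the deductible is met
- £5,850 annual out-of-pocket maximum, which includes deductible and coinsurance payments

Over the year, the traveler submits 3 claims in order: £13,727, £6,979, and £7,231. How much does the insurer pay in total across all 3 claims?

Claim 1 — £13,727: £1,350 finishes the deductible; £12,377 goes to coinsurance; traveler's 20% is £2,475.40. Cost to traveler: £3,825.40. OOP to date £3,825.40. Plan pays £13,727 − £3,825.40 = £9,901.60.
Claim 2 — £6,979: 20% coinsurance on £6,979 = £1,395.80. Cost to traveler: £1,395.80. OOP to date £5,221.20. Insurer: £6,979 − £1,395.80 = £5,583.20.
Claim 3 — £7,231: 20% coinsurance on £7,231 = £1,446.20. That would push OOP to £6,667.40, over the £5,850 cap, so traveler pays £5,850 − £5,221.20 = £628.80. Insurer: £7,231 − £628.80 = £6,602.20.
Insurer total: £9,901.60 + £5,583.20 + £6,602.20 = £22,087.

£22,087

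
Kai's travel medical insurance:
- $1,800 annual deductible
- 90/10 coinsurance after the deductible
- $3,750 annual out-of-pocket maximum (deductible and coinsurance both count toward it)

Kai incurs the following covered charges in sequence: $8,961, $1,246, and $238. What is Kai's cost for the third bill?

$23.80

Bill 1, $8,961: deductible takes $1,800, $7,161 remains; coinsurance $7,161 × 10% = $716.10. Cost to traveler: $2,516.10. OOP to date $2,516.10.
Bill 2, $1,246: deductible already satisfied, so traveler's share is 10% × $1,246 = $124.60. Traveler pays $124.60; OOP now $2,640.70.
Bill 3, $238: 10% coinsurance on $238 = $23.80. Traveler owes $23.80 (running OOP $2,664.50).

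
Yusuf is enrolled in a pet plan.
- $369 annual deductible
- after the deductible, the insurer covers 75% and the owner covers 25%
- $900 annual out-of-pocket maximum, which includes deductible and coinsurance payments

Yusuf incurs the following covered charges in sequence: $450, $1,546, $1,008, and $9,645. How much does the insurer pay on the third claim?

$883.75

#1 ($450): $369 finishes the deductible; $81 goes to coinsurance; 25% of $81 = $20.25. Owner pays $389.25; OOP now $389.25. Insurer: $450 − $389.25 = $60.75.
#2 ($1,546): 25% coinsurance on $1,546 = $386.50. Owner owes $386.50 (running OOP $775.75). Plan pays $1,546 − $386.50 = $1,159.50.
#3 ($1,008): deductible met; 25% of $1,008 = $252. That would push OOP to $1,027.75, over the $900 cap, so owner pays $900 − $775.75 = $124.25. Insurer: $1,008 − $124.25 = $883.75.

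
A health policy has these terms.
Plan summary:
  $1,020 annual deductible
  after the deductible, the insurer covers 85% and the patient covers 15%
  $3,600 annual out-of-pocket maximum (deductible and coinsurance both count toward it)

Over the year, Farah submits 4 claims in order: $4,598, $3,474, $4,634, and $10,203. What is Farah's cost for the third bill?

Bill 1, $4,598: deductible takes $1,020, $3,578 remains; 15% of $3,578 = $536.70. Patient owes $1,556.70 (running OOP $1,556.70).
Bill 2, $3,474: 15% coinsurance on $3,474 = $521.10. Cost to patient: $521.10. OOP to date $2,077.80.
Bill 3, $4,634: 15% coinsurance on $4,634 = $695.10. Cost to patient: $695.10. OOP to date $2,772.90.

$695.10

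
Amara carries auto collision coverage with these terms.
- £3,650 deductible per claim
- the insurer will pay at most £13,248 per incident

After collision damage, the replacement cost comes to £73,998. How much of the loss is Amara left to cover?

Subtract the deductible: £73,998 − £3,650 = £70,348.
£70,348 exceeds the £13,248 limit, so the insurer pays the limit: £13,248.
Driver's share is the uncovered remainder: £73,998 − £13,248 = £60,750.

£60,750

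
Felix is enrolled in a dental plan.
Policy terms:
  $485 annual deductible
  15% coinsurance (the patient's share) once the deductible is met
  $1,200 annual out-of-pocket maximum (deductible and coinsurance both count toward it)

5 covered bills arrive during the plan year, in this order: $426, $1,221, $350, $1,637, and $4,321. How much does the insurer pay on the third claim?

$297.50

Claim 1 ($426): all of it applies to the deductible. Cost to patient: $426. OOP to date $426. Insurer: $426 − $426 = $0.
Claim 2 ($1,221): $59 finishes the deductible; $1,162 goes to coinsurance; patient's 15% is $174.30. Cost to patient: $233.30. OOP to date $659.30. Insurer: $1,221 − $233.30 = $987.70.
Claim 3 ($350): 15% coinsurance on $350 = $52.50. Patient pays $52.50; OOP now $711.80. Insurer: $350 − $52.50 = $297.50.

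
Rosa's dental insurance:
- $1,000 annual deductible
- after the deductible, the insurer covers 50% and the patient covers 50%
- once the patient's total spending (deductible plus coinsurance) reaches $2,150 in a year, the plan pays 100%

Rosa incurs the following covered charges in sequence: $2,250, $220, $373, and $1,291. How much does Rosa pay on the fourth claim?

Claim 1 ($2,250): $1,000 finishes the deductible; $1,250 goes to coinsurance; coinsurance $1,250 × 50% = $625. Patient owes $1,625 (running OOP $1,625).
Claim 2 ($220): 50% coinsurance on $220 = $110. Patient pays $110; OOP now $1,735.
Claim 3 ($373): deductible met; 50% of $373 = $186.50. Patient pays $186.50; OOP now $1,921.50.
Claim 4 ($1,291): deductible already satisfied, so patient's share is 50% × $1,291 = $645.50. That would push OOP to $2,567, over the $2,150 cap, so patient pays $2,150 − $1,921.50 = $228.50.

$228.50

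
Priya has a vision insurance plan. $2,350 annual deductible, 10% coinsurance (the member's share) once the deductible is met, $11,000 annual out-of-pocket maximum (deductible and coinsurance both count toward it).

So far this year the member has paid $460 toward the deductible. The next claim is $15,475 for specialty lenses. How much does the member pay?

Deductible still to meet: $2,350 − $460 = $1,890.
The remaining $13,585 (= $15,475 − $1,890) moves to coinsurance.
10% of $13,585 = $1,358.50 falls to the member.
That puts the member's cost at $1,890 + $1,358.50 = $3,248.50 before any cap.
Cumulative spending $460 + $3,248.50 = $3,708.50 stays under the $11,000 maximum.

$3,248.50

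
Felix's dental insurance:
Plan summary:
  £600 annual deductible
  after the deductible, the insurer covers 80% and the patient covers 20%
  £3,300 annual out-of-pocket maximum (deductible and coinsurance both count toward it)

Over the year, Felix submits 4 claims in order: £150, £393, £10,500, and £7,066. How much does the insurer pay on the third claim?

£8,354.40

Claim 1 — £150: fully absorbed by the deductible. Patient owes £150 (running OOP £150). Plan pays £150 − £150 = £0.
Claim 2 — £393: all of it applies to the deductible. Patient owes £393 (running OOP £543). Insurer: £393 − £393 = £0.
Claim 3 — £10,500: £57 finishes the deductible; £10,443 goes to coinsurance; patient's 20% is £2,088.60. Patient pays £2,145.60; OOP now £2,688.60. Plan pays £10,500 − £2,145.60 = £8,354.40.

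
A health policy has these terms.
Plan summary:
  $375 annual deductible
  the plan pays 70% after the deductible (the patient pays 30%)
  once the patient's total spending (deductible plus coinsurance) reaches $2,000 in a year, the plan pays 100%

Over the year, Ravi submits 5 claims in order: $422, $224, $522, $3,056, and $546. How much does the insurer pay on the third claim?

$365.40

Claim 1 — $422: $375 to deductible, leaving $47; coinsurance $47 × 30% = $14.10. Patient pays $389.10; OOP now $389.10. Insurer: $422 − $389.10 = $32.90.
Claim 2 — $224: deductible already satisfied, so patient's share is 30% × $224 = $67.20. Patient owes $67.20 (running OOP $456.30). Insurer: $224 − $67.20 = $156.80.
Claim 3 — $522: deductible already satisfied, so patient's share is 30% × $522 = $156.60. Patient owes $156.60 (running OOP $612.90). Plan pays $522 − $156.60 = $365.40.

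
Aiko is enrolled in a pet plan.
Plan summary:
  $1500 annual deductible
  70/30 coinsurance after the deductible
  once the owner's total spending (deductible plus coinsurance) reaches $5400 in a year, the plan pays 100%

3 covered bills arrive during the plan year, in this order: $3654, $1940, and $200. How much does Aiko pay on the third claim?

$60

Bill 1, $3654: deductible takes $1500, $2154 remains; owner's 30% is $646.20. Owner pays $2146.20; OOP now $2146.20.
Bill 2, $1940: deductible met; 30% of $1940 = $582. Owner pays $582; OOP now $2728.20.
Bill 3, $200: deductible met; 30% of $200 = $60. Owner pays $60; OOP now $2788.20.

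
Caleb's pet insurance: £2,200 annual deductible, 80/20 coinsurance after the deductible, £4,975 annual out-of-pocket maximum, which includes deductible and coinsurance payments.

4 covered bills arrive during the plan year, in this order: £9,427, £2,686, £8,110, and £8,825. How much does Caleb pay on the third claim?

£792.40

Bill 1, £9,427: deductible takes £2,200, £7,227 remains; coinsurance £7,227 × 20% = £1,445.40. Owner owes £3,645.40 (running OOP £3,645.40).
Bill 2, £2,686: deductible met; 20% of £2,686 = £537.20. Owner owes £537.20 (running OOP £4,182.60).
Bill 3, £8,110: deductible met; 20% of £8,110 = £1,622. Adding that to £4,182.60 gives £5,804.60, past the £4,975 cap; owner pays only £4,975 − £4,182.60 = £792.40.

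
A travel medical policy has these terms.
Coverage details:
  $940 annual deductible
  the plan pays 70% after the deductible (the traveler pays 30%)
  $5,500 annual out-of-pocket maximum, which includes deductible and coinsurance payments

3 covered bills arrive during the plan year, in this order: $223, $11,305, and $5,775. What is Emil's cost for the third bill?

Bill 1, $223: entire amount goes to the deductible. Traveler pays $223; OOP now $223.
Bill 2, $11,305: $717 to deductible, leaving $10,588; traveler's 30% is $3,176.40. Traveler pays $3,893.40; OOP now $4,116.40.
Bill 3, $5,775: deductible met; 30% of $5,775 = $1,732.50. OOP would hit $5,848.90 > $5,500, so the cap limits the traveler to $5,500 − $4,116.40 = $1,383.60.

$1,383.60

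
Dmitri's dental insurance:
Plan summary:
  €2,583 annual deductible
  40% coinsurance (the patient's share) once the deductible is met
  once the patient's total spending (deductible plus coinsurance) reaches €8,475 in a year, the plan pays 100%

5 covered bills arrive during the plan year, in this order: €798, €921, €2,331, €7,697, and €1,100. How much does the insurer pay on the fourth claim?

€4,618.20

Bill 1, €798: entire amount goes to the deductible. Cost to patient: €798. OOP to date €798. Plan pays €798 − €798 = €0.
Bill 2, €921: fully absorbed by the deductible. Patient owes €921 (running OOP €1,719). Plan pays €921 − €921 = €0.
Bill 3, €2,331: deductible takes €864, €1,467 remains; 40% of €1,467 = €586.80. Cost to patient: €1,450.80. OOP to date €3,169.80. Plan pays €2,331 − €1,450.80 = €880.20.
Bill 4, €7,697: deductible met; 40% of €7,697 = €3,078.80. Cost to patient: €3,078.80. OOP to date €6,248.60. Insurer: €7,697 − €3,078.80 = €4,618.20.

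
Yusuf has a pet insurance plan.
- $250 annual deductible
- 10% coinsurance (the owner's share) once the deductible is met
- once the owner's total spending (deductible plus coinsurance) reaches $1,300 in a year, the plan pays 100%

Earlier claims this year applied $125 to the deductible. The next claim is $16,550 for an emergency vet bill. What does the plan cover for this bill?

$15,375

$125 of the $250 deductible is already met, leaving $125.
The remaining $16,425 (= $16,550 − $125) moves to coinsurance.
Coinsurance: $16,425 × 10% = $1,642.50.
That puts the owner's cost at $125 + $1,642.50 = $1,767.50 before any cap.
That would bring total out-of-pocket to $1,892.50, past the $1,300 cap. The owner is capped at $1,300 − $125 = $1,175 on this claim.
Insurer pays the balance: $16,550 − $1,175 = $15,375.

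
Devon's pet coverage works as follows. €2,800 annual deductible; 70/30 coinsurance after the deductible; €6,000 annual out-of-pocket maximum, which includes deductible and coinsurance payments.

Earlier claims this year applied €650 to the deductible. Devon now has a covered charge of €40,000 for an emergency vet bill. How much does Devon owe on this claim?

Remaining deductible: €2,800 − €650 = €2,150.
The remaining €37,850 (= €40,000 − €2,150) moves to coinsurance.
Coinsurance: €37,850 × 30% = €11,355.
Owner responsibility before any cap: €2,150 + €11,355 = €13,505.
That would bring total out-of-pocket to €14,155, past the €6,000 cap. The owner is capped at €6,000 − €650 = €5,350 on this claim.

€5,350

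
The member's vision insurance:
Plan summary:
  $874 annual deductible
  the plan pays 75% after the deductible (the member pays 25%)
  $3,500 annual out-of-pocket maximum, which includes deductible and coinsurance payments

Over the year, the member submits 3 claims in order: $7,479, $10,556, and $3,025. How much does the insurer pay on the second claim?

#1 ($7,479): $874 finishes the deductible; $6,605 goes to coinsurance; member's 25% is $1,651.25. Member pays $2,525.25; OOP now $2,525.25. Insurer: $7,479 − $2,525.25 = $4,953.75.
#2 ($10,556): 25% coinsurance on $10,556 = $2,639. Adding that to $2,525.25 gives $5,164.25, past the $3,500 cap; member pays only $3,500 − $2,525.25 = $974.75. Plan pays $10,556 − $974.75 = $9,581.25.

$9,581.25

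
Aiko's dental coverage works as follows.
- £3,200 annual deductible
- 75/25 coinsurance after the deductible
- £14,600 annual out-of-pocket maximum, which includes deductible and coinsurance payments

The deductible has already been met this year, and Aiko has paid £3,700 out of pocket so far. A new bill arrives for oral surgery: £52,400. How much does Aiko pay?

The deductible is already satisfied, so the full bill goes to coinsurance.
Coinsurance: £52,400 × 25% = £13,100.
Adding £13,100 to the £3,700 already spent would give £16,800, which exceeds the £14,600 cap; the patient pays just £14,600 − £3,700 = £10,900.

£10,900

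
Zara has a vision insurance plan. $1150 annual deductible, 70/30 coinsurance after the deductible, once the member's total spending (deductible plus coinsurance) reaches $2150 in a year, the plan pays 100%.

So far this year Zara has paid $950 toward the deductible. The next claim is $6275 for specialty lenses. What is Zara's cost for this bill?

$950 of the $1150 deductible is already met, leaving $200.
After the $200 deductible portion, $6275 − $200 = $6075 is subject to coinsurance.
Member's 30% share of $6075 is $1822.50.
So the member owes $200 + $1822.50 = $2022.50 before any cap.
That would bring total out-of-pocket to $2972.50, past the $2150 cap. The member is capped at $2150 − $950 = $1200 on this claim.

$1200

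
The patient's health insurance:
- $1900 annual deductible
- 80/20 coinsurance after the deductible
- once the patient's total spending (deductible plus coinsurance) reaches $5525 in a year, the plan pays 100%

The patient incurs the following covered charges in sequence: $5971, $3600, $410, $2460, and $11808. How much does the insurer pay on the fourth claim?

Bill 1, $5971: $1900 finishes the deductible; $4071 goes to coinsurance; coinsurance $4071 × 20% = $814.20. Cost to patient: $2714.20. OOP to date $2714.20. Insurer: $5971 − $2714.20 = $3256.80.
Bill 2, $3600: deductible met; 20% of $3600 = $720. Cost to patient: $720. OOP to date $3434.20. Plan pays $3600 − $720 = $2880.
Bill 3, $410: deductible already satisfied, so patient's share is 20% × $410 = $82. Patient owes $82 (running OOP $3516.20). Plan pays $410 − $82 = $328.
Bill 4, $2460: deductible already satisfied, so patient's share is 20% × $2460 = $492. Cost to patient: $492. OOP to date $4008.20. Plan pays $2460 − $492 = $1968.

$1968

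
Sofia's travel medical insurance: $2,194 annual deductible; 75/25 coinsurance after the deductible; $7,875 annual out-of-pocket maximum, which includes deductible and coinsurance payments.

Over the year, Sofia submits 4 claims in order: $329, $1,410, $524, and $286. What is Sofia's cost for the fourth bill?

#1 ($329): entire amount goes to the deductible. Traveler pays $329; OOP now $329.
#2 ($1,410): all of it applies to the deductible. Traveler pays $1,410; OOP now $1,739.
#3 ($524): $455 finishes the deductible; $69 goes to coinsurance; coinsurance $69 × 25% = $17.25. Traveler owes $472.25 (running OOP $2,211.25).
#4 ($286): deductible already satisfied, so traveler's share is 25% × $286 = $71.50. Cost to traveler: $71.50. OOP to date $2,282.75.

$71.50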